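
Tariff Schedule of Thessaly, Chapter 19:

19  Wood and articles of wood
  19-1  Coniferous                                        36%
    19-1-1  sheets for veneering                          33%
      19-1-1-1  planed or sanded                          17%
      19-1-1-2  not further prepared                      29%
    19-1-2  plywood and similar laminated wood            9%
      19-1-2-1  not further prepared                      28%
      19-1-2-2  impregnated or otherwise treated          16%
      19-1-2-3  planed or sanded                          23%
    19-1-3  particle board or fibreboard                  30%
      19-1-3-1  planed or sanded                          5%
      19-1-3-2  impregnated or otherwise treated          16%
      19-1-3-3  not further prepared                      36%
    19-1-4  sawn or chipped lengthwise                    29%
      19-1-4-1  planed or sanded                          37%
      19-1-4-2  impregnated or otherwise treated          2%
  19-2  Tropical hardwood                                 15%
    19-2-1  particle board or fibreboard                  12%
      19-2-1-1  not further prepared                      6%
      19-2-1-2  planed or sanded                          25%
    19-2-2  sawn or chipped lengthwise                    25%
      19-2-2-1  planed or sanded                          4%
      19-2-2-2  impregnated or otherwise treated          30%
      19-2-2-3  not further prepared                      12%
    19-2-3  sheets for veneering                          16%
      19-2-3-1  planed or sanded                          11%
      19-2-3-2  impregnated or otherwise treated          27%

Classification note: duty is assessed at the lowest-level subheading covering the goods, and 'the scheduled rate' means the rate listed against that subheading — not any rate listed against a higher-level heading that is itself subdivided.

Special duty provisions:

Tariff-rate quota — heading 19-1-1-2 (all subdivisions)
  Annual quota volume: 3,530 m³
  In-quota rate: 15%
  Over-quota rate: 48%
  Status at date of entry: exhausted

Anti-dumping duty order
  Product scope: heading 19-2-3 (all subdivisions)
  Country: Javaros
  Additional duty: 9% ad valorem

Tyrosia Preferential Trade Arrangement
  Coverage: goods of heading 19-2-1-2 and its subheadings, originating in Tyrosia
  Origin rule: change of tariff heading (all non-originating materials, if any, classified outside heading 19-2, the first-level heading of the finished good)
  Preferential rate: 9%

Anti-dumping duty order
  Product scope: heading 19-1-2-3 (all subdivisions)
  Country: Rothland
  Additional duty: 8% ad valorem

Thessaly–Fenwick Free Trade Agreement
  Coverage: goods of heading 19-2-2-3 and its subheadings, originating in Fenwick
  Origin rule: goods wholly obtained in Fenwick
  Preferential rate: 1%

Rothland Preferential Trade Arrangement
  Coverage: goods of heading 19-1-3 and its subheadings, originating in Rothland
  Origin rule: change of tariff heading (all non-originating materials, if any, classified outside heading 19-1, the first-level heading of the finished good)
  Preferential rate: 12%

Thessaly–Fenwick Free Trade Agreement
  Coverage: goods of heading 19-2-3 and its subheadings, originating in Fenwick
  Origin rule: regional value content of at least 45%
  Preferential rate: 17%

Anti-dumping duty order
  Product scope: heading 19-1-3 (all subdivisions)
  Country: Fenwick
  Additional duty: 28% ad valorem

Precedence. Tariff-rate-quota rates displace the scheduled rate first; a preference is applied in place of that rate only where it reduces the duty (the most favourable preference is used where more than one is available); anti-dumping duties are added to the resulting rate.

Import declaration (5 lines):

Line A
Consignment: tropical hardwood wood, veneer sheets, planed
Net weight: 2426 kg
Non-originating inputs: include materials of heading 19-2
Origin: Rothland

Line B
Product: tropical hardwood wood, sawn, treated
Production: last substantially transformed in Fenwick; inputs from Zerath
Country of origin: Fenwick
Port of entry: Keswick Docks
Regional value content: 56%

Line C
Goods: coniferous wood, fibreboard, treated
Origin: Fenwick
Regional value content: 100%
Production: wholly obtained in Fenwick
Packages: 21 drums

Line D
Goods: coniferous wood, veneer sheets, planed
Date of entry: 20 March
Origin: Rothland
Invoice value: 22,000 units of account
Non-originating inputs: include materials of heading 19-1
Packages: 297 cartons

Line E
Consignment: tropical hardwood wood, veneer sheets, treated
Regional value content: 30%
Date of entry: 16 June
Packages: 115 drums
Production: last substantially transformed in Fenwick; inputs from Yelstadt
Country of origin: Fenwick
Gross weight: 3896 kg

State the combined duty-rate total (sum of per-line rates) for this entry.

129%

Line A: tropical hardwood → 19-2; veneer sheets → 19-2-3; planed → 19-2-3-1. Scheduled 11%. Rothland agreement on 19-1-3: 19-2-3-1 not covered. → 11%.
Line B: tropical hardwood → 19-2; sawn → 19-2-2; treated → 19-2-2-2. Scheduled 30%. Fenwick agreement on 19-2-2-3: 19-2-2-2 not covered; Fenwick agreement on 19-2-3: 19-2-2-2 not covered. → 30%.
Line C: coniferous → 19-1; fibreboard → 19-1-3; treated → 19-1-3-2. Scheduled 16%. Fenwick agreement on 19-2-2-3: 19-1-3-2 not covered; Fenwick agreement on 19-2-3: 19-1-3-2 not covered; anti-dumping (Fenwick, 19-1-3): +28%; total 16% + 28% = 44%. → 44%.
Line D: coniferous → 19-1; veneer sheets → 19-1-1; planed → 19-1-1-1. Scheduled 17%. Rothland agreement on 19-1-3: 19-1-1-1 not covered. → 17%.
Line E: tropical hardwood → 19-2; veneer sheets → 19-2-3; treated → 19-2-3-2. Scheduled 27%. Fenwick agreement on 19-2-2-3: 19-2-3-2 not covered; Fenwick agreement on 19-2-3: RVC < 45%. → 27%.
Sum: 11% + 30% + 44% + 17% + 27% = 129%.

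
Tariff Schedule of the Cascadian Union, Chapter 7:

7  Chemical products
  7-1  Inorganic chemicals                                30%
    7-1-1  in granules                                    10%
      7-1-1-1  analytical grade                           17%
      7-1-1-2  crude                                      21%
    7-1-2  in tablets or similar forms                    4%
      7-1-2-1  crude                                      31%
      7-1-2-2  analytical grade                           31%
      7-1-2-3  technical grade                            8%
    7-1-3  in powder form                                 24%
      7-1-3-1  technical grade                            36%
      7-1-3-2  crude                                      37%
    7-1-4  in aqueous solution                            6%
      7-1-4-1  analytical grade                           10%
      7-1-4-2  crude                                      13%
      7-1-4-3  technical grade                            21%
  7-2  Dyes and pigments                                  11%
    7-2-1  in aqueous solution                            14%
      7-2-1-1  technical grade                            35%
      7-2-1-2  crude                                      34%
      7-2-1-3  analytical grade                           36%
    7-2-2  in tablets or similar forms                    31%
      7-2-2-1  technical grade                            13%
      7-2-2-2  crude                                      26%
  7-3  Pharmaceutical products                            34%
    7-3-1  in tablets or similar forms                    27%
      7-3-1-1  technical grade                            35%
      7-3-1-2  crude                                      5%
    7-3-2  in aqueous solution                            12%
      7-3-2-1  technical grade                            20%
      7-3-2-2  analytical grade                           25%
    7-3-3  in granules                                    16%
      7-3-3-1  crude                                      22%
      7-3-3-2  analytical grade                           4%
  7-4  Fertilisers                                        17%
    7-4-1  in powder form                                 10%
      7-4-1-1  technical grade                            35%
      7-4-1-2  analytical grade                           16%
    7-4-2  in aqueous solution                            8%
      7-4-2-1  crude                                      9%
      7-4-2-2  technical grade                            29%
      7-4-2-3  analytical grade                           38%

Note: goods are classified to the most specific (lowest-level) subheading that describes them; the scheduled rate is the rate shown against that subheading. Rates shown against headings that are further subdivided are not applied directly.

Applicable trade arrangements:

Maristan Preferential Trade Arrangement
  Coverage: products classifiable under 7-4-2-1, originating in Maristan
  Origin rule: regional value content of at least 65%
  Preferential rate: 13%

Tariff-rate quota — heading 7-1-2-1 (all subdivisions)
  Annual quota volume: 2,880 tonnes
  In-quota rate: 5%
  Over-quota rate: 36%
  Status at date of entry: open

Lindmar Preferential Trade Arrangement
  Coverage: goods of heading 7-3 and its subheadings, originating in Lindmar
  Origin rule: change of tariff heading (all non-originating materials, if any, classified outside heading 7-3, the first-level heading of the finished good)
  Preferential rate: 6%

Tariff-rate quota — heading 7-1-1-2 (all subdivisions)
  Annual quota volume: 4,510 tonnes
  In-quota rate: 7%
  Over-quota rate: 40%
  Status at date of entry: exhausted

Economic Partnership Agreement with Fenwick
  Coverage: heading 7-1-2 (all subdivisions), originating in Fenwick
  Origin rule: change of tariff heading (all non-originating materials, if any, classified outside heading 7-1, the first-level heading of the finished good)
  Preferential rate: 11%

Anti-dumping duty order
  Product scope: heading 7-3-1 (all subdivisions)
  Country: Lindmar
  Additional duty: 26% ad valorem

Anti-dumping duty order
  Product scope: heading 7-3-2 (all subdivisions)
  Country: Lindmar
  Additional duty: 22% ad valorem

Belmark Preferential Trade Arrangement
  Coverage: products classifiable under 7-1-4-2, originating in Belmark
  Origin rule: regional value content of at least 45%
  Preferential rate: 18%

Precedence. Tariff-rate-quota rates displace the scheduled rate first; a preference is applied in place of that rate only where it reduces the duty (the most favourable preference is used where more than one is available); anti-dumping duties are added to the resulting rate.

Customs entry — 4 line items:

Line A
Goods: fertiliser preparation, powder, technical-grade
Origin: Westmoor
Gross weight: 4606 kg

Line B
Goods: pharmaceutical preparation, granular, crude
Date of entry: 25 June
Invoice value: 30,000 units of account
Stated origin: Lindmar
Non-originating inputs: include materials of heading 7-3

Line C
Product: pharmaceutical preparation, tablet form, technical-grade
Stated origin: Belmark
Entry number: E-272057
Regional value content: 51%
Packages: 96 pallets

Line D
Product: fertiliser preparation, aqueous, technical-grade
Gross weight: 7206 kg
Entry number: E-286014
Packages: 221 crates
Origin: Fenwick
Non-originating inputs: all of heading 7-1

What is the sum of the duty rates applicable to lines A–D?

121%

Line A: fertiliser → 7-4; powder → 7-4-1; technical-grade → 7-4-1-1. Scheduled 35%. No special measure applies. → 35%.
Line B: pharmaceutical → 7-3; granular → 7-3-3; crude → 7-3-3-1. Scheduled 22%. Lindmar agreement on 7-3: CTH not met. → 22%.
Line C: pharmaceutical → 7-3; tablet form → 7-3-1; technical-grade → 7-3-1-1. Scheduled 35%. Belmark agreement on 7-1-4-2: 7-3-1-1 not covered. → 35%.
Line D: fertiliser → 7-4; aqueous → 7-4-2; technical-grade → 7-4-2-2. Scheduled 29%. Fenwick agreement on 7-1-2: 7-4-2-2 not covered. → 29%.
Sum: 35% + 22% + 35% + 29% = 121%.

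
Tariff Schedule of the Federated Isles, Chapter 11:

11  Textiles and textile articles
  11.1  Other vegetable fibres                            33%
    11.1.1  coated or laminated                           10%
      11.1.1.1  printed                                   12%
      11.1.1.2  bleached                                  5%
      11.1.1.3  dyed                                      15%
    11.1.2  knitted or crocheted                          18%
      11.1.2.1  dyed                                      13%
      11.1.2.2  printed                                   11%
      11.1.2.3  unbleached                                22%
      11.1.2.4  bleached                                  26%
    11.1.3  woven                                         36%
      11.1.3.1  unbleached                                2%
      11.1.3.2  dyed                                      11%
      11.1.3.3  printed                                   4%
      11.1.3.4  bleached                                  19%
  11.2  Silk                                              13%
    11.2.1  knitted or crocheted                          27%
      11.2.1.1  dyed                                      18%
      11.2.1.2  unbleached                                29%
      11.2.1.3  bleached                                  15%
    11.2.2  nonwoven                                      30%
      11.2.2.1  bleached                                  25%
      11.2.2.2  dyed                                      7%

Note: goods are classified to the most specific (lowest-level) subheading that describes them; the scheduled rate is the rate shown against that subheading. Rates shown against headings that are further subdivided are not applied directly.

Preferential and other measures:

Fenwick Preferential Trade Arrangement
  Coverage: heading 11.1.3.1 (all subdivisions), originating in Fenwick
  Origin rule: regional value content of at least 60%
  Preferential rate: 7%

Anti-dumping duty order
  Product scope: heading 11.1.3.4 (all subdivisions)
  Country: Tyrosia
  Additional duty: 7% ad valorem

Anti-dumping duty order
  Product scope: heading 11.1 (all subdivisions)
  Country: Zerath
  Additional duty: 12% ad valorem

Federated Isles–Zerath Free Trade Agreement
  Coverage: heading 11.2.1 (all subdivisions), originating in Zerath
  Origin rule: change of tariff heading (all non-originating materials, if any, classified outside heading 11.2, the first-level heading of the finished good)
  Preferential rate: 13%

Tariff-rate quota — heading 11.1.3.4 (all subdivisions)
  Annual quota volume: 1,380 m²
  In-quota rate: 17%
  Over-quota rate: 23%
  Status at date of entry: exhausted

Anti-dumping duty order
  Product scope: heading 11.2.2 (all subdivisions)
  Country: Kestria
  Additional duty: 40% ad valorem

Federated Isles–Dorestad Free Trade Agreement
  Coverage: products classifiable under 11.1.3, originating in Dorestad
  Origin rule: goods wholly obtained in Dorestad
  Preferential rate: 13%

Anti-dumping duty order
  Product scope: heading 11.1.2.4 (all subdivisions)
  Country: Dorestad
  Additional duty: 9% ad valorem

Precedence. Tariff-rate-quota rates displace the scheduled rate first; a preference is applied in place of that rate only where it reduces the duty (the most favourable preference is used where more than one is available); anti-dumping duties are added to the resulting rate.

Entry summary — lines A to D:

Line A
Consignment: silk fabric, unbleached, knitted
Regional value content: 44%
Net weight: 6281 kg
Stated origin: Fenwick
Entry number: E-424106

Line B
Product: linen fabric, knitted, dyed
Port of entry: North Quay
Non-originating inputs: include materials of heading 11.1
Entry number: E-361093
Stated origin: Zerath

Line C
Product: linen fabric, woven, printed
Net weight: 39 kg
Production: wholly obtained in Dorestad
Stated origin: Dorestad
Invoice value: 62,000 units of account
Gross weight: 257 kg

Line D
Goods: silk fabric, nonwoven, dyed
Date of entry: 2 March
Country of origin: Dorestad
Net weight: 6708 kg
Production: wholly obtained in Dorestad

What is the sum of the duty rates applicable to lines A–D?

65%

Line A: silk → 11.2; knitted → 11.2.1; unbleached → 11.2.1.2. Scheduled 29%. Fenwick agreement on 11.1.3.1: 11.2.1.2 not covered. → 29%.
Line B: linen → 11.1; knitted → 11.1.2; dyed → 11.1.2.1. Scheduled 13%. Zerath agreement on 11.2.1: 11.1.2.1 not covered; anti-dumping (Zerath, 11.1): +12%; total 13% + 12% = 25%. → 25%.
Line C: linen → 11.1; woven → 11.1.3; printed → 11.1.3.3. Scheduled 4%. Dorestad agreement on 11.1.3: wholly obtained → 13% available; preference 13% not lower than 4% → no reduction. → 4%.
Line D: silk → 11.2; nonwoven → 11.2.2; dyed → 11.2.2.2. Scheduled 7%. Dorestad agreement on 11.1.3: 11.2.2.2 not covered. → 7%.
Sum: 29% + 25% + 4% + 7% = 65%.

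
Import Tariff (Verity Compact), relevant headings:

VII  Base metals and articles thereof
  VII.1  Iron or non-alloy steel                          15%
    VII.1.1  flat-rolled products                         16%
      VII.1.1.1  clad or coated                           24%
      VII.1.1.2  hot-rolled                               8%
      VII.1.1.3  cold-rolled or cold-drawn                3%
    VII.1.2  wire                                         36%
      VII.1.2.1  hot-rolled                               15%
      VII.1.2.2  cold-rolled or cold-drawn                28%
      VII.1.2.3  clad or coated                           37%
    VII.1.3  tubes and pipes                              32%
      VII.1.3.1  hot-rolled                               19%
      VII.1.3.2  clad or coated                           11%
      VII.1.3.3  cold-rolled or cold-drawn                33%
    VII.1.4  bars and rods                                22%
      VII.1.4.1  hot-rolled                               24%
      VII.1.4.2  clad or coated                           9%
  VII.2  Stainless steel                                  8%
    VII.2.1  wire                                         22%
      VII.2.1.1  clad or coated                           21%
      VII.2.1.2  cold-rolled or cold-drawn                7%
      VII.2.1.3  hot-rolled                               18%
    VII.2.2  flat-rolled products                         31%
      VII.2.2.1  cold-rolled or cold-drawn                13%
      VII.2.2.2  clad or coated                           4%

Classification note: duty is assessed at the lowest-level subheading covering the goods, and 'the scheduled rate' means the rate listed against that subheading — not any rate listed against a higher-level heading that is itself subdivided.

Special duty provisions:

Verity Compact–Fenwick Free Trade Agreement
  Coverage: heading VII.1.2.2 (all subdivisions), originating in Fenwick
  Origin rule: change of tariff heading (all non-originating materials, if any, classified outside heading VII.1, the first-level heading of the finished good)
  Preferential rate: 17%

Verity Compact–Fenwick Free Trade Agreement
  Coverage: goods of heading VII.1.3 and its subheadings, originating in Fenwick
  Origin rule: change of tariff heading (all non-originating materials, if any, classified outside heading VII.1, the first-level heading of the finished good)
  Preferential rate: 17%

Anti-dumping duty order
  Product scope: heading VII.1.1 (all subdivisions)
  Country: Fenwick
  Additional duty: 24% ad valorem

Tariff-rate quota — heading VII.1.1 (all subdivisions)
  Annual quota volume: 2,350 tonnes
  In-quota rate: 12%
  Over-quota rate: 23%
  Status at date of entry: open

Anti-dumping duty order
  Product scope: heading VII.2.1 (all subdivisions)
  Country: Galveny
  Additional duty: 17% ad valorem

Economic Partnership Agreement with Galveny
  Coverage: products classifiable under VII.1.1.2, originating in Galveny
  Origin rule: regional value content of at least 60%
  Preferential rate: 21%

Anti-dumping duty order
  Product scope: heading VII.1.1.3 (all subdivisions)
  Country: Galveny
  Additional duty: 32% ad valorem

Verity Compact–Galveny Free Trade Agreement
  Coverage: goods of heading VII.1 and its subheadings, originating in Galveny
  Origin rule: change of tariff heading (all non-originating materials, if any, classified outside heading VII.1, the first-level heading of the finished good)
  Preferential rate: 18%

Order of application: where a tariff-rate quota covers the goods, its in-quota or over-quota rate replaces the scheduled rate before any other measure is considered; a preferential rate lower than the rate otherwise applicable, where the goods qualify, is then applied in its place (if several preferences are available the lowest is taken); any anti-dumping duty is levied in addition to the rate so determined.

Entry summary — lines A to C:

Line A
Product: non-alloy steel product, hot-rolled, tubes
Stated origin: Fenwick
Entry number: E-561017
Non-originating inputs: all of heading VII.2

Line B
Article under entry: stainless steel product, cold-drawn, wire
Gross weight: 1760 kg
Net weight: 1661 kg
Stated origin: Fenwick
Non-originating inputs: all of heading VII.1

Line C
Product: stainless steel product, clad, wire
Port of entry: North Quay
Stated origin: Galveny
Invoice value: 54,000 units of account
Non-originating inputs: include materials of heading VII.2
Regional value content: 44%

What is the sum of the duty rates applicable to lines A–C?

62%

Line A: non-alloy steel → VII.1; tubes → VII.1.3; hot-rolled → VII.1.3.1. Scheduled 19%. Fenwick agreement on VII.1.2.2: VII.1.3.1 not covered; Fenwick agreement on VII.1.3: CTH met → 17% available; preferential 17%. → 17%.
Line B: stainless steel → VII.2; wire → VII.2.1; cold-drawn → VII.2.1.2. Scheduled 7%. Fenwick agreement on VII.1.2.2: VII.2.1.2 not covered; Fenwick agreement on VII.1.3: VII.2.1.2 not covered. → 7%.
Line C: stainless steel → VII.2; wire → VII.2.1; clad → VII.2.1.1. Scheduled 21%. Galveny agreement on VII.1.1.2: VII.2.1.1 not covered; Galveny agreement on VII.1: VII.2.1.1 not covered; anti-dumping (Galveny, VII.2.1): +17%; total 21% + 17% = 38%. → 38%.
Sum: 17% + 7% + 38% = 62%.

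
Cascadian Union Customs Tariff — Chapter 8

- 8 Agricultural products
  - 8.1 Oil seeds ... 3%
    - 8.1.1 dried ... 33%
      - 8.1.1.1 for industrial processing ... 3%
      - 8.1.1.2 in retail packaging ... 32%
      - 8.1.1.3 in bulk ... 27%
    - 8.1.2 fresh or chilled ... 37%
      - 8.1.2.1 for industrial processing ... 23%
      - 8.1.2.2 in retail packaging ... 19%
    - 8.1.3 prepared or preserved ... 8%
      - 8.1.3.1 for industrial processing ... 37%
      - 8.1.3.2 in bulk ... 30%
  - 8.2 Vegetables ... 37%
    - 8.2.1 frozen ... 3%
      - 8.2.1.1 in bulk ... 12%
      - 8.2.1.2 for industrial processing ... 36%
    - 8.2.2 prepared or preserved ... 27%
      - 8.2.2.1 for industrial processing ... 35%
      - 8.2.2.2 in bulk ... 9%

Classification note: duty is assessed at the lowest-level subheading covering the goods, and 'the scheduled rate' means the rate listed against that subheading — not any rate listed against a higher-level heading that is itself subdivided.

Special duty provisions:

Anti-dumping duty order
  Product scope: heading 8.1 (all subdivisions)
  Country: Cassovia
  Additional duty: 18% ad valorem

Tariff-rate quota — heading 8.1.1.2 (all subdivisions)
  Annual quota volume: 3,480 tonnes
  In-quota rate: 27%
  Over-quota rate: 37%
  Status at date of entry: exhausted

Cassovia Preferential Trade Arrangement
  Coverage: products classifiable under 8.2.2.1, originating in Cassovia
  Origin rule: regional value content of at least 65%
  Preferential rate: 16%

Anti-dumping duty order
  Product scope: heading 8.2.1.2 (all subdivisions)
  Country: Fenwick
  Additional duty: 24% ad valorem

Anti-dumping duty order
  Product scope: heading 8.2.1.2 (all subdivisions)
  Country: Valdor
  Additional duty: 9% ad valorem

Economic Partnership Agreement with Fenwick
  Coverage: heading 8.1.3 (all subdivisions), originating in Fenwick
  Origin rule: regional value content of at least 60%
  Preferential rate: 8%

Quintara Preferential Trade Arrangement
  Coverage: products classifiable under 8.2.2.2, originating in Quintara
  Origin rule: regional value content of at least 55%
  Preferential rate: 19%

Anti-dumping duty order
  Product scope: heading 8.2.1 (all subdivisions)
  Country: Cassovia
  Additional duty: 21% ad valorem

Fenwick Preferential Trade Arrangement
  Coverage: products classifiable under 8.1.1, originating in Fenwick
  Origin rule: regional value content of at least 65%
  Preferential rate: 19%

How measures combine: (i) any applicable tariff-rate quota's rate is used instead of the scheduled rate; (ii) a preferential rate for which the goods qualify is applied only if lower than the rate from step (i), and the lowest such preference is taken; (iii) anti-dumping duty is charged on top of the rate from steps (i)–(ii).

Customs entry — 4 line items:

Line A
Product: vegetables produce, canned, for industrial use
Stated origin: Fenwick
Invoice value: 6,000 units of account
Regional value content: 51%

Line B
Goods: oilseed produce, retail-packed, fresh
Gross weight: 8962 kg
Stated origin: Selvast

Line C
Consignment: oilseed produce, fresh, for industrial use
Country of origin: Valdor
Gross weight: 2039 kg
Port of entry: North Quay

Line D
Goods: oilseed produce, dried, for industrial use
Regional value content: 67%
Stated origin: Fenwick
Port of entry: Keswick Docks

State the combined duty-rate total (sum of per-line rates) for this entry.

80%

Line A: vegetables → 8.2; canned → 8.2.2; for industrial use → 8.2.2.1. Scheduled 35%. Fenwick agreement on 8.1.3: 8.2.2.1 not covered; Fenwick agreement on 8.1.1: 8.2.2.1 not covered. → 35%.
Line B: oilseed → 8.1; fresh → 8.1.2; retail-packed → 8.1.2.2. Scheduled 19%. No special measure applies. → 19%.
Line C: oilseed → 8.1; fresh → 8.1.2; for industrial use → 8.1.2.1. Scheduled 23%. No special measure applies. → 23%.
Line D: oilseed → 8.1; dried → 8.1.1; for industrial use → 8.1.1.1. Scheduled 3%. Fenwick agreement on 8.1.3: 8.1.1.1 not covered; Fenwick agreement on 8.1.1: RVC ≥ 65% → 19% available; preference 19% not lower than 3% → no reduction. → 3%.
Sum: 35% + 19% + 23% + 3% = 80%.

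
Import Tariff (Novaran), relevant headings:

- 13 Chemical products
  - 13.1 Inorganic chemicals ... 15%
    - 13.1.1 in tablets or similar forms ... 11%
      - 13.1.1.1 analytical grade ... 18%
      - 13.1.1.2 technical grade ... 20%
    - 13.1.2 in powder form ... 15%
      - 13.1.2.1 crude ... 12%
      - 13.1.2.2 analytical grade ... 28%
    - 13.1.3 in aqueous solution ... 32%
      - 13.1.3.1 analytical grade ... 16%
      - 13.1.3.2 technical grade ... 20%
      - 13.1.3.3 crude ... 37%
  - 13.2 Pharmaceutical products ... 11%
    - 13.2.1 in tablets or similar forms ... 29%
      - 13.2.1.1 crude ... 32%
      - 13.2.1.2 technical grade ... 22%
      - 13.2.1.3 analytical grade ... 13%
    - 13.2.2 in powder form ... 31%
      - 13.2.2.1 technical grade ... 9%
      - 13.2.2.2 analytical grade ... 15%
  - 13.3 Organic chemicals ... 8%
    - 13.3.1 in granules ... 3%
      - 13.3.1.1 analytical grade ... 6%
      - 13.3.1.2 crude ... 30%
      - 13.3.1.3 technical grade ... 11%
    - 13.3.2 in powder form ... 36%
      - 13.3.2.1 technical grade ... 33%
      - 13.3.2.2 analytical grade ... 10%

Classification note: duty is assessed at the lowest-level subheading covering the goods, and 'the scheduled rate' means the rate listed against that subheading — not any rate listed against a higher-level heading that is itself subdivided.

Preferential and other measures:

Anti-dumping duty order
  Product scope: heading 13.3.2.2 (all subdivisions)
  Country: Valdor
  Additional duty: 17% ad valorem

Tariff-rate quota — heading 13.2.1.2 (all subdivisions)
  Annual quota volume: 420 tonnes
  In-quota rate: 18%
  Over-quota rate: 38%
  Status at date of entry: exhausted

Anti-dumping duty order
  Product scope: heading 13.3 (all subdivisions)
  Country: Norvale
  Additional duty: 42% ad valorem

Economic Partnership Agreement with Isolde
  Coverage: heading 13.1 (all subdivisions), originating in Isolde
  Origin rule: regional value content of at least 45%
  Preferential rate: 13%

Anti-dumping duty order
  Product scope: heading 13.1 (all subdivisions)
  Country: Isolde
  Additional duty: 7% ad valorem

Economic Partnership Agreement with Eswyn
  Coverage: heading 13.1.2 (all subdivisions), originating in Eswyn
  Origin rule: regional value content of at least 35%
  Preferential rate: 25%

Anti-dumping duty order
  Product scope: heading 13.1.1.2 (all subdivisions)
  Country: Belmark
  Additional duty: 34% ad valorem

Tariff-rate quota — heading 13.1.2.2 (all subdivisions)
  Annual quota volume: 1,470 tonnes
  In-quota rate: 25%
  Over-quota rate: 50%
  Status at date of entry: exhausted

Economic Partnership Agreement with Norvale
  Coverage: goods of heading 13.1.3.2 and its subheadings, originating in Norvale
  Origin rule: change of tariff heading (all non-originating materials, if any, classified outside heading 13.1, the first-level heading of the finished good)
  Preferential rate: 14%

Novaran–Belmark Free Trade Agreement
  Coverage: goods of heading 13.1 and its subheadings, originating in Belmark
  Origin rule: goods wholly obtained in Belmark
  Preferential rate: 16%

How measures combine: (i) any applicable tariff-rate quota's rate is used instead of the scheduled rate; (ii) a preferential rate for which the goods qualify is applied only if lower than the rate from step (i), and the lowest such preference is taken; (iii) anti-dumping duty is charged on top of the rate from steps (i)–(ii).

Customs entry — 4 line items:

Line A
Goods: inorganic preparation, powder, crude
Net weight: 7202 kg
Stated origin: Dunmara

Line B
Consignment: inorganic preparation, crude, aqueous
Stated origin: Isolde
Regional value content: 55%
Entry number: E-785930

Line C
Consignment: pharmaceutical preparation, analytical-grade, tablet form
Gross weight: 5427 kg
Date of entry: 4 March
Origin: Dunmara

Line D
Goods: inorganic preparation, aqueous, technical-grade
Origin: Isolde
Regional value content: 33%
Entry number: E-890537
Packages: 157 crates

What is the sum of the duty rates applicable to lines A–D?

Line A: inorganic → 13.1; powder → 13.1.2; crude → 13.1.2.1. Scheduled 12%. No special measure applies. → 12%.
Line B: inorganic → 13.1; aqueous → 13.1.3; crude → 13.1.3.3. Scheduled 37%. Isolde agreement on 13.1: RVC ≥ 45% → 13% available; preferential 13%; anti-dumping (Isolde, 13.1): +7%; total 13% + 7% = 20%. → 20%.
Line C: pharmaceutical → 13.2; tablet form → 13.2.1; analytical-grade → 13.2.1.3. Scheduled 13%. No special measure applies. → 13%.
Line D: inorganic → 13.1; aqueous → 13.1.3; technical-grade → 13.1.3.2. Scheduled 20%. Isolde agreement on 13.1: RVC < 45%; anti-dumping (Isolde, 13.1): +7%; total 20% + 7% = 27%. → 27%.
Sum: 12% + 20% + 13% + 27% = 72%.

72%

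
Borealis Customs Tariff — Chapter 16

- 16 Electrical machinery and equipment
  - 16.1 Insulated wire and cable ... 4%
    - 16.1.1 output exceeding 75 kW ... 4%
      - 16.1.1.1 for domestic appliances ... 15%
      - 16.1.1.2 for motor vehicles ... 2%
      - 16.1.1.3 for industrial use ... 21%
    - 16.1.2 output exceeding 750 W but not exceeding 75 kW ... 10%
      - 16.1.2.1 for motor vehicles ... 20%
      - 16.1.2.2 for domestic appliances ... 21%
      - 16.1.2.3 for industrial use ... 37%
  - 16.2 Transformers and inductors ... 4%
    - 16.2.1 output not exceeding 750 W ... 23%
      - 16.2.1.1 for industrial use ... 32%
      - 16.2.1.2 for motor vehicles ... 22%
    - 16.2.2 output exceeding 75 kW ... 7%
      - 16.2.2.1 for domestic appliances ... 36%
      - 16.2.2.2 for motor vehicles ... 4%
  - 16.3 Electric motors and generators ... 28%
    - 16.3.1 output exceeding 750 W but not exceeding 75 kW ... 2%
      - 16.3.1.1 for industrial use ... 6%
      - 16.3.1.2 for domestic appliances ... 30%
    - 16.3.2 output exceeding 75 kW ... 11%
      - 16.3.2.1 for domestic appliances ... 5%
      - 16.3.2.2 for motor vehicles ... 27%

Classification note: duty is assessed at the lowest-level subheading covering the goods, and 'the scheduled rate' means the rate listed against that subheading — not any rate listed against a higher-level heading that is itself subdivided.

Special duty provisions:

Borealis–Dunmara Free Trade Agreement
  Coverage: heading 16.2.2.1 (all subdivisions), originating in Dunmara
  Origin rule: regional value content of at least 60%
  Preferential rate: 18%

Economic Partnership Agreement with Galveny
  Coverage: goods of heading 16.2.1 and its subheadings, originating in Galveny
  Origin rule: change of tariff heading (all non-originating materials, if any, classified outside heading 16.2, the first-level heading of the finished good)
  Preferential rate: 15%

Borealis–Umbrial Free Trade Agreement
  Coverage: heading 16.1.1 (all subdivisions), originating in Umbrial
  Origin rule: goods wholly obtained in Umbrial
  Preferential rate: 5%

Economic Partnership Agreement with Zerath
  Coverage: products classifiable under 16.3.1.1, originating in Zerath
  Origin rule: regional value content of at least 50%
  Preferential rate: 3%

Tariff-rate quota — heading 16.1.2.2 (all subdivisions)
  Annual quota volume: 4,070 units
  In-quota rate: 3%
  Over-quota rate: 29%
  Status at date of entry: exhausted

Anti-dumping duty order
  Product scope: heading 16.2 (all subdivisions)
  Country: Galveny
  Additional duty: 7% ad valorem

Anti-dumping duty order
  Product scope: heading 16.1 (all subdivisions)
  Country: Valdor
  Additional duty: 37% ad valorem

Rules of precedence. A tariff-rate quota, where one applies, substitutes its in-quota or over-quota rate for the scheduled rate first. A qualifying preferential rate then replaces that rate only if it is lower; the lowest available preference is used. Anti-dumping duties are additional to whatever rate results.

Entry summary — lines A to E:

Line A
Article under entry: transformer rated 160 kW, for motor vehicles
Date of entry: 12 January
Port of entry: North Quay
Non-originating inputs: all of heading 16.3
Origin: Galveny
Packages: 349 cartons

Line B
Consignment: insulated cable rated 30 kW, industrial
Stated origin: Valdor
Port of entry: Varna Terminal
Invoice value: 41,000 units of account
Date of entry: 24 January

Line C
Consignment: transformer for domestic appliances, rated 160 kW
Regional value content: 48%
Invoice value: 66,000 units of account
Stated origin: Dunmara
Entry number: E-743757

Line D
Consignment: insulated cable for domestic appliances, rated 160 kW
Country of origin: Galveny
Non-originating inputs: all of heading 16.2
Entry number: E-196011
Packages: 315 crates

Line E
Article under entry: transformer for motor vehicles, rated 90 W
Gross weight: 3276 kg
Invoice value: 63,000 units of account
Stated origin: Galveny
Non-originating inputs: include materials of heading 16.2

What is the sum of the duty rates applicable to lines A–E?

165%

Line A: transformer → 16.2; rated 160 kW → 16.2.2; for motor vehicles → 16.2.2.2. Scheduled 4%. Galveny agreement on 16.2.1: 16.2.2.2 not covered; anti-dumping (Galveny, 16.2): +7%; total 4% + 7% = 11%. → 11%.
Line B: insulated cable → 16.1; rated 30 kW → 16.1.2; industrial → 16.1.2.3. Scheduled 37%. anti-dumping (Valdor, 16.1): +37%; total 37% + 37% = 74%. → 74%.
Line C: transformer → 16.2; rated 160 kW → 16.2.2; for domestic appliances → 16.2.2.1. Scheduled 36%. Dunmara agreement on 16.2.2.1: RVC < 60%. → 36%.
Line D: insulated cable → 16.1; rated 160 kW → 16.1.1; for domestic appliances → 16.1.1.1. Scheduled 15%. Galveny agreement on 16.2.1: 16.1.1.1 not covered. → 15%.
Line E: transformer → 16.2; rated 90 W → 16.2.1; for motor vehicles → 16.2.1.2. Scheduled 22%. Galveny agreement on 16.2.1: CTH not met; anti-dumping (Galveny, 16.2): +7%; total 22% + 7% = 29%. → 29%.
Sum: 11% + 74% + 36% + 15% + 29% = 165%.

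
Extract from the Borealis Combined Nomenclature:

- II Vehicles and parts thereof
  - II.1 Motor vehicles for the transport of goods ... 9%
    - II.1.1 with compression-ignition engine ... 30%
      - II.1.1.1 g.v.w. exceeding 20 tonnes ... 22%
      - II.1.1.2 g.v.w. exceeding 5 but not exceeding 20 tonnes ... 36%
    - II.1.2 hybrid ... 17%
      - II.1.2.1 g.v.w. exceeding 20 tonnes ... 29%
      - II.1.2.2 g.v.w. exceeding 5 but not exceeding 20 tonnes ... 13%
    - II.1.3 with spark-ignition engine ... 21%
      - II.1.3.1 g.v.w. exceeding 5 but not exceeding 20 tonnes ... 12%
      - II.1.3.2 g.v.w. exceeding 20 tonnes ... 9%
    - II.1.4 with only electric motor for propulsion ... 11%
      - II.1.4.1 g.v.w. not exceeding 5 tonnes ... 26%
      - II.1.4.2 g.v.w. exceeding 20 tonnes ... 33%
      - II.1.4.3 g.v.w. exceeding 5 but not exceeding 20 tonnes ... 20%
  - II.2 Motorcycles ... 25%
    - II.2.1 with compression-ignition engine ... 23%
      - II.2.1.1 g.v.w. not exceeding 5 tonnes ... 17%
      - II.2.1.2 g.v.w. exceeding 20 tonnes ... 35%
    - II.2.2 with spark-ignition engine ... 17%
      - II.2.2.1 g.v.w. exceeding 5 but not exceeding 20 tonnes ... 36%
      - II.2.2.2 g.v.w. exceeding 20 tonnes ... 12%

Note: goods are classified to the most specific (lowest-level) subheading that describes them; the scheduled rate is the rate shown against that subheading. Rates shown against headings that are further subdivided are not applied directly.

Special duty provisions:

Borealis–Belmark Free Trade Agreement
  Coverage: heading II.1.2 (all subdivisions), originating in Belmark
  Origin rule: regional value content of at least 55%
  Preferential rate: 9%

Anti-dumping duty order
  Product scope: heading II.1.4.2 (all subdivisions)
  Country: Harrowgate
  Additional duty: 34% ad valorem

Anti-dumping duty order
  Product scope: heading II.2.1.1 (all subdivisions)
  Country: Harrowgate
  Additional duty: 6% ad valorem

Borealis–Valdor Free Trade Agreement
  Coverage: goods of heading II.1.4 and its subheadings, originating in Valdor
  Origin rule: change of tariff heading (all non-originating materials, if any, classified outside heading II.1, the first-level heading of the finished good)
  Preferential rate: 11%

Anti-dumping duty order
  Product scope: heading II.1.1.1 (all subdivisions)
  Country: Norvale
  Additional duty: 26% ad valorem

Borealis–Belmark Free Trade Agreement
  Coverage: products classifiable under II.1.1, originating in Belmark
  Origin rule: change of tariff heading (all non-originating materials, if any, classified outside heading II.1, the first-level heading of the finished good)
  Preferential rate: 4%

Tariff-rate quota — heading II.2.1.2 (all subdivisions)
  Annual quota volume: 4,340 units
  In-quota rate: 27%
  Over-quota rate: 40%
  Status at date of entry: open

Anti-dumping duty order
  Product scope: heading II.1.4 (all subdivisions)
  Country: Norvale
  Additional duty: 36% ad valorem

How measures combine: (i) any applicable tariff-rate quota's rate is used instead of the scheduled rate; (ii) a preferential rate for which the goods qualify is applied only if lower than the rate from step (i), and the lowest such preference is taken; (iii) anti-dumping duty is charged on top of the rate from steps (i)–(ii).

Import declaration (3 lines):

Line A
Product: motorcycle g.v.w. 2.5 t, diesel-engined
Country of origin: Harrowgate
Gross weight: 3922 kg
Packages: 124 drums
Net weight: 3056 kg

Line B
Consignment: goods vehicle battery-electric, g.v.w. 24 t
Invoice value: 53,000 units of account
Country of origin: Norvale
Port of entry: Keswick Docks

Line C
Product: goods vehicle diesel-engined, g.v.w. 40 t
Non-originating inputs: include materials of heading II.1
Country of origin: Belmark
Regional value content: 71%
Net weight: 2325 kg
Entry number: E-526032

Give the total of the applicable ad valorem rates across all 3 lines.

Line A: motorcycle → II.2; diesel-engined → II.2.1; g.v.w. 2.5 t → II.2.1.1. Scheduled 17%. anti-dumping (Harrowgate, II.2.1.1): +6%; total 17% + 6% = 23%. → 23%.
Line B: goods vehicle → II.1; battery-electric → II.1.4; g.v.w. 24 t → II.1.4.2. Scheduled 33%. anti-dumping (Norvale, II.1.4): +36%; total 33% + 36% = 69%. → 69%.
Line C: goods vehicle → II.1; diesel-engined → II.1.1; g.v.w. 40 t → II.1.1.1. Scheduled 22%. Belmark agreement on II.1.2: II.1.1.1 not covered; Belmark agreement on II.1.1: CTH not met. → 22%.
Sum: 23% + 69% + 22% = 114%.

114%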